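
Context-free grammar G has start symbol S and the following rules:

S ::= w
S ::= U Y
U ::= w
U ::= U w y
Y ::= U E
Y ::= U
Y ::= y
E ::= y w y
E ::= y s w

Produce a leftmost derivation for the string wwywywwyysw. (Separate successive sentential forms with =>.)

S => UY => UwyY => UwywyY => wwywyY => wwywyUE => wwywyUwyE => wwywywwyE => wwywywwyysw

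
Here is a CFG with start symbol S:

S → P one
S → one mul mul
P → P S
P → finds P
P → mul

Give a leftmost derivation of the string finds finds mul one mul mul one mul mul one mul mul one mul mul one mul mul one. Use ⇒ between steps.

S ⇒ P one ⇒ P S one ⇒ P S S one ⇒ P S S S one ⇒ finds P S S S one ⇒ finds finds P S S S one ⇒ finds finds P S S S S one ⇒ finds finds P S S S S S one ⇒ finds finds mul S S S S S one ⇒ finds finds mul one mul mul S S S S one ⇒ finds finds mul one mul mul one mul mul S S S one ⇒ finds finds mul one mul mul one mul mul one mul mul S S one ⇒ finds finds mul one mul mul one mul mul one mul mul one mul mul S one ⇒ finds finds mul one mul mul one mul mul one mul mul one mul mul one mul mul one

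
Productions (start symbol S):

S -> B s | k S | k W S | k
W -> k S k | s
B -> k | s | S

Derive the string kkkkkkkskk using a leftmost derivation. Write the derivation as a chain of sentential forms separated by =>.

S => kWS   [S -> k W S]
kWS => kkSkS   [W -> k S k]
kkSkS => kkBskS   [S -> B s]
kkBskS => kkSskS   [B -> S]
kkSskS => kkkWSskS   [S -> k W S]
kkkWSskS => kkkkSkSskS   [W -> k S k]
kkkkSkSskS => kkkkkkSskS   [S -> k]
kkkkkkSskS => kkkkkkkskS   [S -> k]
kkkkkkkskS => kkkkkkkskk   [S -> k]

S=>kWS=>kkSkS=>kkBskS=>kkSskS=>kkkWSskS=>kkkkSkSskS=>kkkkkkSskS=>kkkkkkkskS=>kkkkkkkskk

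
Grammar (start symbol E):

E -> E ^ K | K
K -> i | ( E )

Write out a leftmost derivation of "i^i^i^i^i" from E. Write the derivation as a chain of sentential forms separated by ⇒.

E ⇒ E^K ⇒ E^K^K ⇒ E^K^K^K ⇒ E^K^K^K^K ⇒ K^K^K^K^K ⇒ i^K^K^K^K ⇒ i^i^K^K^K ⇒ i^i^i^K^K ⇒ i^i^i^i^K ⇒ i^i^i^i^i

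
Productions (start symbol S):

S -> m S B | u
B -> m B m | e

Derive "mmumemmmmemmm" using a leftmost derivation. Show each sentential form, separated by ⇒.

S ⇒ mSB   [S -> m S B]
mSB ⇒ mmSBB   [S -> m S B]
mmSBB ⇒ mmuBB   [S -> u]
mmuBB ⇒ mmumBmB   [B -> m B m]
mmumBmB ⇒ mmumemB   [B -> e]
mmumemB ⇒ mmumemmBm   [B -> m B m]
mmumemmBm ⇒ mmumemmmBmm   [B -> m B m]
mmumemmmBmm ⇒ mmumemmmmBmmm   [B -> m B m]
mmumemmmmBmmm ⇒ mmumemmmmemmm   [B -> e]

S ⇒ mSB ⇒ mmSBB ⇒ mmuBB ⇒ mmumBmB ⇒ mmumemB ⇒ mmumemmBm ⇒ mmumemmmBmm ⇒ mmumemmmmBmmm ⇒ mmumemmmmemmm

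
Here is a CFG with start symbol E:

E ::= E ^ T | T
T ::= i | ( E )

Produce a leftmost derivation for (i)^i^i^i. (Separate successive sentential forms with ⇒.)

E ⇒ E^T   [E ::= E ^ T]
E^T ⇒ E^T^T   [E ::= E ^ T]
E^T^T ⇒ E^T^T^T   [E ::= E ^ T]
E^T^T^T ⇒ T^T^T^T   [E ::= T]
T^T^T^T ⇒ (E)^T^T^T   [T ::= ( E )]
(E)^T^T^T ⇒ (T)^T^T^T   [E ::= T]
(T)^T^T^T ⇒ (i)^T^T^T   [T ::= i]
(i)^T^T^T ⇒ (i)^i^T^T   [T ::= i]
(i)^i^T^T ⇒ (i)^i^i^T   [T ::= i]
(i)^i^i^T ⇒ (i)^i^i^i   [T ::= i]

E ⇒ E^T ⇒ E^T^T ⇒ E^T^T^T ⇒ T^T^T^T ⇒ (E)^T^T^T ⇒ (T)^T^T^T ⇒ (i)^T^T^T ⇒ (i)^i^T^T ⇒ (i)^i^i^T ⇒ (i)^i^i^i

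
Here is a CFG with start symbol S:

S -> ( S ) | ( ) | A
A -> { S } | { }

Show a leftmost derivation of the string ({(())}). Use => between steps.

S => (S) => (A) => ({S}) => ({(S)}) => ({(())})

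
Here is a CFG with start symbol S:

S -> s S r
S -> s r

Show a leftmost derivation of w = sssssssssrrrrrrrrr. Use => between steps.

S=>sSr=>ssSrr=>sssSrrr=>ssssSrrrr=>sssssSrrrrr=>ssssssSrrrrrr=>sssssssSrrrrrrr=>ssssssssSrrrrrrrr=>sssssssssrrrrrrrrr

S => sSr   [S -> s S r]
sSr => ssSrr   [S -> s S r]
ssSrr => sssSrrr   [S -> s S r]
sssSrrr => ssssSrrrr   [S -> s S r]
ssssSrrrr => sssssSrrrrr   [S -> s S r]
sssssSrrrrr => ssssssSrrrrrr   [S -> s S r]
ssssssSrrrrrr => sssssssSrrrrrrr   [S -> s S r]
sssssssSrrrrrrr => ssssssssSrrrrrrrr   [S -> s S r]
ssssssssSrrrrrrrr => sssssssssrrrrrrrrr   [S -> s r]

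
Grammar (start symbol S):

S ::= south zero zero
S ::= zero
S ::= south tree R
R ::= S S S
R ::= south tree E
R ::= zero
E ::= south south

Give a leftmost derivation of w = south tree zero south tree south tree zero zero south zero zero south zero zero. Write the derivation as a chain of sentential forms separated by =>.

S => south tree R => south tree S S S => south tree zero S S => south tree zero south tree R S => south tree zero south tree S S S S => south tree zero south tree south tree R S S S => south tree zero south tree south tree zero S S S => south tree zero south tree south tree zero zero S S => south tree zero south tree south tree zero zero south zero zero S => south tree zero south tree south tree zero zero south zero zero south zero zero

S => south tree R   [S ::= south tree R]
south tree R => south tree S S S   [R ::= S S S]
south tree S S S => south tree zero S S   [S ::= zero]
south tree zero S S => south tree zero south tree R S   [S ::= south tree R]
south tree zero south tree R S => south tree zero south tree S S S S   [R ::= S S S]
south tree zero south tree S S S S => south tree zero south tree south tree R S S S   [S ::= south tree R]
south tree zero south tree south tree R S S S => south tree zero south tree south tree zero S S S   [R ::= zero]
south tree zero south tree south tree zero S S S => south tree zero south tree south tree zero zero S S   [S ::= zero]
south tree zero south tree south tree zero zero S S => south tree zero south tree south tree zero zero south zero zero S   [S ::= south zero zero]
south tree zero south tree south tree zero zero south zero zero S => south tree zero south tree south tree zero zero south zero zero south zero zero   [S ::= south zero zero]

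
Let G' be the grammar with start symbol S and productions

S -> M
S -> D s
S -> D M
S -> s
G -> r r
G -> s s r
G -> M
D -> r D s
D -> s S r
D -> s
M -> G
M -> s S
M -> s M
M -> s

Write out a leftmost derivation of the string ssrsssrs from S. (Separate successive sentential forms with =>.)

S => M => sS => sDs => ssSrs => ssDsrs => ssrDssrs => ssrsssrs

S => M   [S -> M]
M => sS   [M -> s S]
sS => sDs   [S -> D s]
sDs => ssSrs   [D -> s S r]
ssSrs => ssDsrs   [S -> D s]
ssDsrs => ssrDssrs   [D -> r D s]
ssrDssrs => ssrsssrs   [D -> s]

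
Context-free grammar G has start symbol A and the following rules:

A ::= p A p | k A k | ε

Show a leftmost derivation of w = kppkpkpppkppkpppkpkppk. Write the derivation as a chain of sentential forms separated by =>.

A => kAk => kpApk => kppAppk => kppkAkppk => kppkpApkppk => kppkpkAkpkppk => kppkpkpApkpkppk => kppkpkppAppkpkppk => kppkpkpppApppkpkppk => kppkpkpppkAkpppkpkppk => kppkpkpppkpApkpppkpkppk => kppkpkpppkppkpppkpkppk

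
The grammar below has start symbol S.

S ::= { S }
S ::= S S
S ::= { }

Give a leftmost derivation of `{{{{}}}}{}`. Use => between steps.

S => SS => {S}S => {{S}}S => {{{S}}}S => {{{{}}}}S => {{{{}}}}{}

S => SS   [S ::= S S]
SS => {S}S   [S ::= { S }]
{S}S => {{S}}S   [S ::= { S }]
{{S}}S => {{{S}}}S   [S ::= { S }]
{{{S}}}S => {{{{}}}}S   [S ::= { }]
{{{{}}}}S => {{{{}}}}{}   [S ::= { }]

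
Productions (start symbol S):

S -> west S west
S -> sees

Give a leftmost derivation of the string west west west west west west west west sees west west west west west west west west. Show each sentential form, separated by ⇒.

S ⇒ west S west ⇒ west west S west west ⇒ west west west S west west west ⇒ west west west west S west west west west ⇒ west west west west west S west west west west west ⇒ west west west west west west S west west west west west west ⇒ west west west west west west west S west west west west west west west ⇒ west west west west west west west west S west west west west west west west west ⇒ west west west west west west west west sees west west west west west west west west

S ⇒ west S west   [S -> west S west]
west S west ⇒ west west S west west   [S -> west S west]
west west S west west ⇒ west west west S west west west   [S -> west S west]
west west west S west west west ⇒ west west west west S west west west west   [S -> west S west]
west west west west S west west west west ⇒ west west west west west S west west west west west   [S -> west S west]
west west west west west S west west west west west ⇒ west west west west west west S west west west west west west   [S -> west S west]
west west west west west west S west west west west west west ⇒ west west west west west west west S west west west west west west west   [S -> west S west]
west west west west west west west S west west west west west west west ⇒ west west west west west west west west S west west west west west west west west   [S -> west S west]
west west west west west west west west S west west west west west west west west ⇒ west west west west west west west west sees west west west west west west west west   [S -> sees]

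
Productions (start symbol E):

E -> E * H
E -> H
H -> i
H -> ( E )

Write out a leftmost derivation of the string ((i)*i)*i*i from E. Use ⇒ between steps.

E ⇒ E*H ⇒ E*H*H ⇒ H*H*H ⇒ (E)*H*H ⇒ (E*H)*H*H ⇒ (H*H)*H*H ⇒ ((E)*H)*H*H ⇒ ((H)*H)*H*H ⇒ ((i)*H)*H*H ⇒ ((i)*i)*H*H ⇒ ((i)*i)*i*H ⇒ ((i)*i)*i*i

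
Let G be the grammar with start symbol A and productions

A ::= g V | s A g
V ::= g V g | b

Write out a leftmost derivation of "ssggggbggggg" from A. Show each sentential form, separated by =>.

A => sAg   [A ::= s A g]
sAg => ssAgg   [A ::= s A g]
ssAgg => ssgVgg   [A ::= g V]
ssgVgg => ssggVggg   [V ::= g V g]
ssggVggg => ssgggVgggg   [V ::= g V g]
ssgggVgggg => ssggggVggggg   [V ::= g V g]
ssggggVggggg => ssggggbggggg   [V ::= b]

A => sAg => ssAgg => ssgVgg => ssggVggg => ssgggVgggg => ssggggVggggg => ssggggbggggg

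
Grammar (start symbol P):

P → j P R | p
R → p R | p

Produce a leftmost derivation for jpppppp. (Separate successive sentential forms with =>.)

P=>jPR=>jpR=>jppR=>jpppR=>jppppR=>jpppppR=>jpppppp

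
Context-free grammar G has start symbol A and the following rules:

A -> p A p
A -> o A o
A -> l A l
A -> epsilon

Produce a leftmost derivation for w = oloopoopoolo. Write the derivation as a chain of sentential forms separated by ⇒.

A ⇒ oAo   [A -> o A o]
oAo ⇒ olAlo   [A -> l A l]
olAlo ⇒ oloAolo   [A -> o A o]
oloAolo ⇒ olooAoolo   [A -> o A o]
olooAoolo ⇒ oloopApoolo   [A -> p A p]
oloopApoolo ⇒ oloopoAopoolo   [A -> o A o]
oloopoAopoolo ⇒ oloopoopoolo   [A -> epsilon]

A⇒oAo⇒olAlo⇒oloAolo⇒olooAoolo⇒oloopApoolo⇒oloopoAopoolo⇒oloopoopoolo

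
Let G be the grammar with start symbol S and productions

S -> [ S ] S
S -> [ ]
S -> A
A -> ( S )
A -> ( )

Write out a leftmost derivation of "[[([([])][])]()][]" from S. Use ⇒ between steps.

S⇒[S]S⇒[[S]S]S⇒[[A]S]S⇒[[(S)]S]S⇒[[([S]S)]S]S⇒[[([A]S)]S]S⇒[[([(S)]S)]S]S⇒[[([([])]S)]S]S⇒[[([([])][])]S]S⇒[[([([])][])]A]S⇒[[([([])][])]()]S⇒[[([([])][])]()][]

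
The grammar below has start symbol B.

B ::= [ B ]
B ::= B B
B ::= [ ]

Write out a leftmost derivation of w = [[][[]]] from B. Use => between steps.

B => [B] => [BB] => [[]B] => [[][B]] => [[][[]]]

B => [B]   [B ::= [ B ]]
[B] => [BB]   [B ::= B B]
[BB] => [[]B]   [B ::= [ ]]
[[]B] => [[][B]]   [B ::= [ B ]]
[[][B]] => [[][[]]]   [B ::= [ ]]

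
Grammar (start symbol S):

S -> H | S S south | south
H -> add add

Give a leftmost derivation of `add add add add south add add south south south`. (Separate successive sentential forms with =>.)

S => S S south   [S -> S S south]
S S south => S S south S south   [S -> S S south]
S S south S south => H S south S south   [S -> H]
H S south S south => add add S south S south   [H -> add add]
add add S south S south => add add H south S south   [S -> H]
add add H south S south => add add add add south S south   [H -> add add]
add add add add south S south => add add add add south S S south south   [S -> S S south]
add add add add south S S south south => add add add add south H S south south   [S -> H]
add add add add south H S south south => add add add add south add add S south south   [H -> add add]
add add add add south add add S south south => add add add add south add add south south south   [S -> south]

S => S S south => S S south S south => H S south S south => add add S south S south => add add H south S south => add add add add south S south => add add add add south S S south south => add add add add south H S south south => add add add add south add add S south south => add add add add south add add south south south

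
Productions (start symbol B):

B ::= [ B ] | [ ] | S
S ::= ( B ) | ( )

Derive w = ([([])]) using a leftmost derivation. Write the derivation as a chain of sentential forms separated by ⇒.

B ⇒ S ⇒ (B) ⇒ ([B]) ⇒ ([S]) ⇒ ([(B)]) ⇒ ([([])])

B ⇒ S   [B ::= S]
S ⇒ (B)   [S ::= ( B )]
(B) ⇒ ([B])   [B ::= [ B ]]
([B]) ⇒ ([S])   [B ::= S]
([S]) ⇒ ([(B)])   [S ::= ( B )]
([(B)]) ⇒ ([([])])   [B ::= [ ]]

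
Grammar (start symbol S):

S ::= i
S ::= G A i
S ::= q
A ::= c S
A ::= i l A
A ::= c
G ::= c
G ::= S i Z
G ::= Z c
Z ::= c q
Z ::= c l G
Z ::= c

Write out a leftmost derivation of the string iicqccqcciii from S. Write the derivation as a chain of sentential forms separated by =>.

S => GAi   [S ::= G A i]
GAi => SiZAi   [G ::= S i Z]
SiZAi => iiZAi   [S ::= i]
iiZAi => iicqAi   [Z ::= c q]
iicqAi => iicqcSi   [A ::= c S]
iicqcSi => iicqcGAii   [S ::= G A i]
iicqcGAii => iicqcZcAii   [G ::= Z c]
iicqcZcAii => iicqccqcAii   [Z ::= c q]
iicqccqcAii => iicqccqccSii   [A ::= c S]
iicqccqccSii => iicqccqcciii   [S ::= i]

S=>GAi=>SiZAi=>iiZAi=>iicqAi=>iicqcSi=>iicqcGAii=>iicqcZcAii=>iicqccqcAii=>iicqccqccSii=>iicqccqcciii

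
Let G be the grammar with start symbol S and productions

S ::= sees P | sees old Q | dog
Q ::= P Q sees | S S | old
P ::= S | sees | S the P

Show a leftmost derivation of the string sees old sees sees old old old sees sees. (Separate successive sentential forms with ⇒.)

S ⇒ sees old Q ⇒ sees old P Q sees ⇒ sees old sees Q sees ⇒ sees old sees P Q sees sees ⇒ sees old sees S Q sees sees ⇒ sees old sees sees old Q Q sees sees ⇒ sees old sees sees old old Q sees sees ⇒ sees old sees sees old old old sees sees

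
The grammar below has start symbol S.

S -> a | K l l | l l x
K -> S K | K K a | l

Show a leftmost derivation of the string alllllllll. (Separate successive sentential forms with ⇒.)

S ⇒ Kll   [S -> K l l]
Kll ⇒ SKll   [K -> S K]
SKll ⇒ KllKll   [S -> K l l]
KllKll ⇒ SKllKll   [K -> S K]
SKllKll ⇒ aKllKll   [S -> a]
aKllKll ⇒ aSKllKll   [K -> S K]
aSKllKll ⇒ aKllKllKll   [S -> K l l]
aKllKllKll ⇒ alllKllKll   [K -> l]
alllKllKll ⇒ allllllKll   [K -> l]
allllllKll ⇒ alllllllll   [K -> l]

S ⇒ Kll ⇒ SKll ⇒ KllKll ⇒ SKllKll ⇒ aKllKll ⇒ aSKllKll ⇒ aKllKllKll ⇒ alllKllKll ⇒ allllllKll ⇒ alllllllll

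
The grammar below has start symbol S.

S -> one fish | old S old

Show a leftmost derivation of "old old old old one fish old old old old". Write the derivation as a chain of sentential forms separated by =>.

S => old S old => old old S old old => old old old S old old old => old old old old S old old old old => old old old old one fish old old old old

S => old S old   [S -> old S old]
old S old => old old S old old   [S -> old S old]
old old S old old => old old old S old old old   [S -> old S old]
old old old S old old old => old old old old S old old old old   [S -> old S old]
old old old old S old old old old => old old old old one fish old old old old   [S -> one fish]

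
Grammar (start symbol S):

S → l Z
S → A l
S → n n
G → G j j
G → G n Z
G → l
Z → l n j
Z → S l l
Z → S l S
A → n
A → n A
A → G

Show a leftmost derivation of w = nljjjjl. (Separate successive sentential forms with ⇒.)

S ⇒ Al ⇒ nAl ⇒ nGl ⇒ nGjjl ⇒ nGjjjjl ⇒ nljjjjl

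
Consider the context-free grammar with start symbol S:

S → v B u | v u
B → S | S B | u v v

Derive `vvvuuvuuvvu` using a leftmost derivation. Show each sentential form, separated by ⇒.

S ⇒ vBu   [S → v B u]
vBu ⇒ vSBu   [B → S B]
vSBu ⇒ vvBuBu   [S → v B u]
vvBuBu ⇒ vvSuBu   [B → S]
vvSuBu ⇒ vvvuuBu   [S → v u]
vvvuuBu ⇒ vvvuuSBu   [B → S B]
vvvuuSBu ⇒ vvvuuvuBu   [S → v u]
vvvuuvuBu ⇒ vvvuuvuuvvu   [B → u v v]

S ⇒ vBu ⇒ vSBu ⇒ vvBuBu ⇒ vvSuBu ⇒ vvvuuBu ⇒ vvvuuSBu ⇒ vvvuuvuBu ⇒ vvvuuvuuvvu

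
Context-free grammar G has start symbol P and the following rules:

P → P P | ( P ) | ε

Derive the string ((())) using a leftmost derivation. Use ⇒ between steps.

P ⇒ (P) ⇒ (PP) ⇒ ((P)P) ⇒ (((P))P) ⇒ ((())P) ⇒ ((()))

P ⇒ (P)   [P → ( P )]
(P) ⇒ (PP)   [P → P P]
(PP) ⇒ ((P)P)   [P → ( P )]
((P)P) ⇒ (((P))P)   [P → ( P )]
(((P))P) ⇒ ((())P)   [P → ε]
((())P) ⇒ ((()))   [P → ε]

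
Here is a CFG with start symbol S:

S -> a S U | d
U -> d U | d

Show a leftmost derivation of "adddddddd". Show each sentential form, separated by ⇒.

S ⇒ aSU   [S -> a S U]
aSU ⇒ adU   [S -> d]
adU ⇒ addU   [U -> d U]
addU ⇒ adddU   [U -> d U]
adddU ⇒ addddU   [U -> d U]
addddU ⇒ adddddU   [U -> d U]
adddddU ⇒ addddddU   [U -> d U]
addddddU ⇒ adddddddU   [U -> d U]
adddddddU ⇒ adddddddd   [U -> d]

S ⇒ aSU ⇒ adU ⇒ addU ⇒ adddU ⇒ addddU ⇒ adddddU ⇒ addddddU ⇒ adddddddU ⇒ adddddddd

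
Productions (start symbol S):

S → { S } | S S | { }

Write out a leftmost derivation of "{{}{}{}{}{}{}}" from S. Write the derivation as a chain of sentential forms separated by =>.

S => {S}   [S → { S }]
{S} => {SS}   [S → S S]
{SS} => {SSS}   [S → S S]
{SSS} => {SSSS}   [S → S S]
{SSSS} => {SSSSS}   [S → S S]
{SSSSS} => {SSSSSS}   [S → S S]
{SSSSSS} => {{}SSSSS}   [S → { }]
{{}SSSSS} => {{}{}SSSS}   [S → { }]
{{}{}SSSS} => {{}{}{}SSS}   [S → { }]
{{}{}{}SSS} => {{}{}{}{}SS}   [S → { }]
{{}{}{}{}SS} => {{}{}{}{}{}S}   [S → { }]
{{}{}{}{}{}S} => {{}{}{}{}{}{}}   [S → { }]

S => {S} => {SS} => {SSS} => {SSSS} => {SSSSS} => {SSSSSS} => {{}SSSSS} => {{}{}SSSS} => {{}{}{}SSS} => {{}{}{}{}SS} => {{}{}{}{}{}S} => {{}{}{}{}{}{}}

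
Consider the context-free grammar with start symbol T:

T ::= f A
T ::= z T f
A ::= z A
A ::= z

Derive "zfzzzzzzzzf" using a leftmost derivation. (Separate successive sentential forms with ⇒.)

T⇒zTf⇒zfAf⇒zfzAf⇒zfzzAf⇒zfzzzAf⇒zfzzzzAf⇒zfzzzzzAf⇒zfzzzzzzAf⇒zfzzzzzzzAf⇒zfzzzzzzzzf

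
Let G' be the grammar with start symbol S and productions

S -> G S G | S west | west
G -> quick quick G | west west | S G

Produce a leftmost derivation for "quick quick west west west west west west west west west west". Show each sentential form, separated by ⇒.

S ⇒ G S G ⇒ quick quick G S G ⇒ quick quick S G S G ⇒ quick quick G S G G S G ⇒ quick quick west west S G G S G ⇒ quick quick west west west G G S G ⇒ quick quick west west west west west G S G ⇒ quick quick west west west west west west west S G ⇒ quick quick west west west west west west west west G ⇒ quick quick west west west west west west west west west west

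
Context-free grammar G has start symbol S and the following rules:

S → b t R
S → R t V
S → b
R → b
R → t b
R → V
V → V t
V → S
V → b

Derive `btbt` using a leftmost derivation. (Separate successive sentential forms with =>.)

S => RtV => VtV => StV => btV => btVt => btSt => btbt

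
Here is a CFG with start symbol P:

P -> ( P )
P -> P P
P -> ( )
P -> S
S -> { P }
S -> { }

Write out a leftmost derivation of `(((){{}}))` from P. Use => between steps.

P => (P) => ((P)) => ((PP)) => ((()P)) => ((()S)) => (((){P})) => (((){S})) => (((){{}}))

P => (P)   [P -> ( P )]
(P) => ((P))   [P -> ( P )]
((P)) => ((PP))   [P -> P P]
((PP)) => ((()P))   [P -> ( )]
((()P)) => ((()S))   [P -> S]
((()S)) => (((){P}))   [S -> { P }]
(((){P})) => (((){S}))   [P -> S]
(((){S})) => (((){{}}))   [S -> { }]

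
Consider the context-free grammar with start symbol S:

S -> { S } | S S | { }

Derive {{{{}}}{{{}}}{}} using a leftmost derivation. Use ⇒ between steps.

S ⇒ {S} ⇒ {SS} ⇒ {SSS} ⇒ {{S}SS} ⇒ {{{S}}SS} ⇒ {{{{}}}SS} ⇒ {{{{}}}{S}S} ⇒ {{{{}}}{{S}}S} ⇒ {{{{}}}{{{}}}S} ⇒ {{{{}}}{{{}}}{}}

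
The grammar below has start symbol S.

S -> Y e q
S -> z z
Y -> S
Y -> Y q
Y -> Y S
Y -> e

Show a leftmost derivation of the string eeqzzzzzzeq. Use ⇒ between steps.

S⇒Yeq⇒YSeq⇒YSSeq⇒YSSSeq⇒SSSSeq⇒YeqSSSeq⇒eeqSSSeq⇒eeqzzSSeq⇒eeqzzzzSeq⇒eeqzzzzzzeq

S ⇒ Yeq   [S -> Y e q]
Yeq ⇒ YSeq   [Y -> Y S]
YSeq ⇒ YSSeq   [Y -> Y S]
YSSeq ⇒ YSSSeq   [Y -> Y S]
YSSSeq ⇒ SSSSeq   [Y -> S]
SSSSeq ⇒ YeqSSSeq   [S -> Y e q]
YeqSSSeq ⇒ eeqSSSeq   [Y -> e]
eeqSSSeq ⇒ eeqzzSSeq   [S -> z z]
eeqzzSSeq ⇒ eeqzzzzSeq   [S -> z z]
eeqzzzzSeq ⇒ eeqzzzzzzeq   [S -> z z]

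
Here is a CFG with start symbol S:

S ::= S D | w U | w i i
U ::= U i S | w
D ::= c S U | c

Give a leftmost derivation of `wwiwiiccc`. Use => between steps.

S => SD   [S ::= S D]
SD => SDD   [S ::= S D]
SDD => wUDD   [S ::= w U]
wUDD => wUiSDD   [U ::= U i S]
wUiSDD => wwiSDD   [U ::= w]
wwiSDD => wwiSDDD   [S ::= S D]
wwiSDDD => wwiwiiDDD   [S ::= w i i]
wwiwiiDDD => wwiwiicDD   [D ::= c]
wwiwiicDD => wwiwiiccD   [D ::= c]
wwiwiiccD => wwiwiiccc   [D ::= c]

S => SD => SDD => wUDD => wUiSDD => wwiSDD => wwiSDDD => wwiwiiDDD => wwiwiicDD => wwiwiiccD => wwiwiiccc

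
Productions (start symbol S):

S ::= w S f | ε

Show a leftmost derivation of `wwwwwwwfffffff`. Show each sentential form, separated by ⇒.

S ⇒ wSf ⇒ wwSff ⇒ wwwSfff ⇒ wwwwSffff ⇒ wwwwwSfffff ⇒ wwwwwwSffffff ⇒ wwwwwwwSfffffff ⇒ wwwwwwwfffffff

S ⇒ wSf   [S ::= w S f]
wSf ⇒ wwSff   [S ::= w S f]
wwSff ⇒ wwwSfff   [S ::= w S f]
wwwSfff ⇒ wwwwSffff   [S ::= w S f]
wwwwSffff ⇒ wwwwwSfffff   [S ::= w S f]
wwwwwSfffff ⇒ wwwwwwSffffff   [S ::= w S f]
wwwwwwSffffff ⇒ wwwwwwwSfffffff   [S ::= w S f]
wwwwwwwSfffffff ⇒ wwwwwwwfffffff   [S ::= ε]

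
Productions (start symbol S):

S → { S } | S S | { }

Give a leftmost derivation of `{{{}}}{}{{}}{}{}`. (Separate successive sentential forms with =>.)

S => SS => SSS => SSSS => SSSSS => {S}SSSS => {{S}}SSSS => {{{}}}SSSS => {{{}}}{}SSS => {{{}}}{}{S}SS => {{{}}}{}{{}}SS => {{{}}}{}{{}}{}S => {{{}}}{}{{}}{}{}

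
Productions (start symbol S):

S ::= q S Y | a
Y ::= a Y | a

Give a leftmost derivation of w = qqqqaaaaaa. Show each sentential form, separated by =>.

S => qSY => qqSYY => qqqSYYY => qqqqSYYYY => qqqqaYYYY => qqqqaaYYY => qqqqaaaYYY => qqqqaaaaYY => qqqqaaaaaY => qqqqaaaaaa

S => qSY   [S ::= q S Y]
qSY => qqSYY   [S ::= q S Y]
qqSYY => qqqSYYY   [S ::= q S Y]
qqqSYYY => qqqqSYYYY   [S ::= q S Y]
qqqqSYYYY => qqqqaYYYY   [S ::= a]
qqqqaYYYY => qqqqaaYYY   [Y ::= a]
qqqqaaYYY => qqqqaaaYYY   [Y ::= a Y]
qqqqaaaYYY => qqqqaaaaYY   [Y ::= a]
qqqqaaaaYY => qqqqaaaaaY   [Y ::= a]
qqqqaaaaaY => qqqqaaaaaa   [Y ::= a]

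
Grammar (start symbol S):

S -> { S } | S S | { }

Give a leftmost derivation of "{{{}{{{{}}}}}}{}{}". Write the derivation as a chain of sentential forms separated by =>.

S => SS   [S -> S S]
SS => SSS   [S -> S S]
SSS => {S}SS   [S -> { S }]
{S}SS => {{S}}SS   [S -> { S }]
{{S}}SS => {{SS}}SS   [S -> S S]
{{SS}}SS => {{{}S}}SS   [S -> { }]
{{{}S}}SS => {{{}{S}}}SS   [S -> { S }]
{{{}{S}}}SS => {{{}{{S}}}}SS   [S -> { S }]
{{{}{{S}}}}SS => {{{}{{{S}}}}}SS   [S -> { S }]
{{{}{{{S}}}}}SS => {{{}{{{{}}}}}}SS   [S -> { }]
{{{}{{{{}}}}}}SS => {{{}{{{{}}}}}}{}S   [S -> { }]
{{{}{{{{}}}}}}{}S => {{{}{{{{}}}}}}{}{}   [S -> { }]

S => SS => SSS => {S}SS => {{S}}SS => {{SS}}SS => {{{}S}}SS => {{{}{S}}}SS => {{{}{{S}}}}SS => {{{}{{{S}}}}}SS => {{{}{{{{}}}}}}SS => {{{}{{{{}}}}}}{}S => {{{}{{{{}}}}}}{}{}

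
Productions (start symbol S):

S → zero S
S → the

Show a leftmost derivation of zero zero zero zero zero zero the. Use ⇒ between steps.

S ⇒ zero S ⇒ zero zero S ⇒ zero zero zero S ⇒ zero zero zero zero S ⇒ zero zero zero zero zero S ⇒ zero zero zero zero zero zero S ⇒ zero zero zero zero zero zero the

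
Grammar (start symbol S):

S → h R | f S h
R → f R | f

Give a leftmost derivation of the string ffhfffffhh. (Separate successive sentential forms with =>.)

S => fSh   [S → f S h]
fSh => ffShh   [S → f S h]
ffShh => ffhRhh   [S → h R]
ffhRhh => ffhfRhh   [R → f R]
ffhfRhh => ffhffRhh   [R → f R]
ffhffRhh => ffhfffRhh   [R → f R]
ffhfffRhh => ffhffffRhh   [R → f R]
ffhffffRhh => ffhfffffhh   [R → f]

S => fSh => ffShh => ffhRhh => ffhfRhh => ffhffRhh => ffhfffRhh => ffhffffRhh => ffhfffffhh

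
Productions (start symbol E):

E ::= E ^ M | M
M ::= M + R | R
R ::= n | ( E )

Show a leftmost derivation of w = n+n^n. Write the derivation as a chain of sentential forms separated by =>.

E => E^M   [E ::= E ^ M]
E^M => M^M   [E ::= M]
M^M => M+R^M   [M ::= M + R]
M+R^M => R+R^M   [M ::= R]
R+R^M => n+R^M   [R ::= n]
n+R^M => n+n^M   [R ::= n]
n+n^M => n+n^R   [M ::= R]
n+n^R => n+n^n   [R ::= n]

E=>E^M=>M^M=>M+R^M=>R+R^M=>n+R^M=>n+n^M=>n+n^R=>n+n^n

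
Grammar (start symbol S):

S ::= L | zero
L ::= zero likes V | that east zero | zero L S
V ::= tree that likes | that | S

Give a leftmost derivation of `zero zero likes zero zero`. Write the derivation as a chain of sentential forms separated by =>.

S => L => zero L S => zero zero likes V S => zero zero likes S S => zero zero likes zero S => zero zero likes zero zero

S => L   [S ::= L]
L => zero L S   [L ::= zero L S]
zero L S => zero zero likes V S   [L ::= zero likes V]
zero zero likes V S => zero zero likes S S   [V ::= S]
zero zero likes S S => zero zero likes zero S   [S ::= zero]
zero zero likes zero S => zero zero likes zero zero   [S ::= zero]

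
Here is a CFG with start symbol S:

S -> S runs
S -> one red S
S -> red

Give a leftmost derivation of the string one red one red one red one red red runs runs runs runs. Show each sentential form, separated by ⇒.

S ⇒ S runs   [S -> S runs]
S runs ⇒ one red S runs   [S -> one red S]
one red S runs ⇒ one red S runs runs   [S -> S runs]
one red S runs runs ⇒ one red one red S runs runs   [S -> one red S]
one red one red S runs runs ⇒ one red one red one red S runs runs   [S -> one red S]
one red one red one red S runs runs ⇒ one red one red one red S runs runs runs   [S -> S runs]
one red one red one red S runs runs runs ⇒ one red one red one red S runs runs runs runs   [S -> S runs]
one red one red one red S runs runs runs runs ⇒ one red one red one red one red S runs runs runs runs   [S -> one red S]
one red one red one red one red S runs runs runs runs ⇒ one red one red one red one red red runs runs runs runs   [S -> red]

S ⇒ S runs ⇒ one red S runs ⇒ one red S runs runs ⇒ one red one red S runs runs ⇒ one red one red one red S runs runs ⇒ one red one red one red S runs runs runs ⇒ one red one red one red S runs runs runs runs ⇒ one red one red one red one red S runs runs runs runs ⇒ one red one red one red one red red runs runs runs runs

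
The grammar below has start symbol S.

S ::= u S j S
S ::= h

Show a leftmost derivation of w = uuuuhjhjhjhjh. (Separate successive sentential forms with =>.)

S => uSjS => uuSjSjS => uuuSjSjSjS => uuuuSjSjSjSjS => uuuuhjSjSjSjS => uuuuhjhjSjSjS => uuuuhjhjhjSjS => uuuuhjhjhjhjS => uuuuhjhjhjhjh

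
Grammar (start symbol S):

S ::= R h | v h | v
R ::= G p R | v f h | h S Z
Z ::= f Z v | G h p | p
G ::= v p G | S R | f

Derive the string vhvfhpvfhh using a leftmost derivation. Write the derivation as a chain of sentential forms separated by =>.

S => Rh   [S ::= R h]
Rh => GpRh   [R ::= G p R]
GpRh => SRpRh   [G ::= S R]
SRpRh => vhRpRh   [S ::= v h]
vhRpRh => vhvfhpRh   [R ::= v f h]
vhvfhpRh => vhvfhpvfhh   [R ::= v f h]

S=>Rh=>GpRh=>SRpRh=>vhRpRh=>vhvfhpRh=>vhvfhpvfhh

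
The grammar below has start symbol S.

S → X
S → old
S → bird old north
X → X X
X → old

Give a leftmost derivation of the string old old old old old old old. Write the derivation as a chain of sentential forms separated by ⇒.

S ⇒ X ⇒ X X ⇒ X X X ⇒ X X X X ⇒ old X X X ⇒ old old X X ⇒ old old X X X ⇒ old old X X X X ⇒ old old X X X X X ⇒ old old old X X X X ⇒ old old old old X X X ⇒ old old old old old X X ⇒ old old old old old old X ⇒ old old old old old old old

S ⇒ X   [S → X]
X ⇒ X X   [X → X X]
X X ⇒ X X X   [X → X X]
X X X ⇒ X X X X   [X → X X]
X X X X ⇒ old X X X   [X → old]
old X X X ⇒ old old X X   [X → old]
old old X X ⇒ old old X X X   [X → X X]
old old X X X ⇒ old old X X X X   [X → X X]
old old X X X X ⇒ old old X X X X X   [X → X X]
old old X X X X X ⇒ old old old X X X X   [X → old]
old old old X X X X ⇒ old old old old X X X   [X → old]
old old old old X X X ⇒ old old old old old X X   [X → old]
old old old old old X X ⇒ old old old old old old X   [X → old]
old old old old old old X ⇒ old old old old old old old   [X → old]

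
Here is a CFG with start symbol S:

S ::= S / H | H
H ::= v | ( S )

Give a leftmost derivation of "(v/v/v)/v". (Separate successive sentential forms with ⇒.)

S ⇒ S/H   [S ::= S / H]
S/H ⇒ H/H   [S ::= H]
H/H ⇒ (S)/H   [H ::= ( S )]
(S)/H ⇒ (S/H)/H   [S ::= S / H]
(S/H)/H ⇒ (S/H/H)/H   [S ::= S / H]
(S/H/H)/H ⇒ (H/H/H)/H   [S ::= H]
(H/H/H)/H ⇒ (v/H/H)/H   [H ::= v]
(v/H/H)/H ⇒ (v/v/H)/H   [H ::= v]
(v/v/H)/H ⇒ (v/v/v)/H   [H ::= v]
(v/v/v)/H ⇒ (v/v/v)/v   [H ::= v]

S ⇒ S/H ⇒ H/H ⇒ (S)/H ⇒ (S/H)/H ⇒ (S/H/H)/H ⇒ (H/H/H)/H ⇒ (v/H/H)/H ⇒ (v/v/H)/H ⇒ (v/v/v)/H ⇒ (v/v/v)/v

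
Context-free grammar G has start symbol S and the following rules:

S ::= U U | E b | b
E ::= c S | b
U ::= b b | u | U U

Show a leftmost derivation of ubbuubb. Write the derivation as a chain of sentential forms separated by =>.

S => UU => UUU => UUUU => UUUUU => uUUUU => ubbUUU => ubbuUU => ubbuuU => ubbuubb

S => UU   [S ::= U U]
UU => UUU   [U ::= U U]
UUU => UUUU   [U ::= U U]
UUUU => UUUUU   [U ::= U U]
UUUUU => uUUUU   [U ::= u]
uUUUU => ubbUUU   [U ::= b b]
ubbUUU => ubbuUU   [U ::= u]
ubbuUU => ubbuuU   [U ::= u]
ubbuuU => ubbuubb   [U ::= b b]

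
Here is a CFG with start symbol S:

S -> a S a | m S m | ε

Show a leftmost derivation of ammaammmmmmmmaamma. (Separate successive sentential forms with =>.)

S => aSa   [S -> a S a]
aSa => amSma   [S -> m S m]
amSma => ammSmma   [S -> m S m]
ammSmma => ammaSamma   [S -> a S a]
ammaSamma => ammaaSaamma   [S -> a S a]
ammaaSaamma => ammaamSmaamma   [S -> m S m]
ammaamSmaamma => ammaammSmmaamma   [S -> m S m]
ammaammSmmaamma => ammaammmSmmmaamma   [S -> m S m]
ammaammmSmmmaamma => ammaammmmSmmmmaamma   [S -> m S m]
ammaammmmSmmmmaamma => ammaammmmmmmmaamma   [S -> ε]

S => aSa => amSma => ammSmma => ammaSamma => ammaaSaamma => ammaamSmaamma => ammaammSmmaamma => ammaammmSmmmaamma => ammaammmmSmmmmaamma => ammaammmmmmmmaamma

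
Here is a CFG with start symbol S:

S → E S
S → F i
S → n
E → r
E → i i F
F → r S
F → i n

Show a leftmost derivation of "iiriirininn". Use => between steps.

S => ES => iiFS => iirSS => iirESS => iiriiFSS => iiriirSSS => iiriirFiSS => iiriiriniSS => iiriirininS => iiriirininn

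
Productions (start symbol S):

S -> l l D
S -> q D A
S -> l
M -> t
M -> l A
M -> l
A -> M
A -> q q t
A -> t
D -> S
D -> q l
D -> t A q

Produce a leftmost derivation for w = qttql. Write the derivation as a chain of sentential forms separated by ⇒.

S ⇒ qDA   [S -> q D A]
qDA ⇒ qtAqA   [D -> t A q]
qtAqA ⇒ qtMqA   [A -> M]
qtMqA ⇒ qttqA   [M -> t]
qttqA ⇒ qttqM   [A -> M]
qttqM ⇒ qttql   [M -> l]

S ⇒ qDA ⇒ qtAqA ⇒ qtMqA ⇒ qttqA ⇒ qttqM ⇒ qttql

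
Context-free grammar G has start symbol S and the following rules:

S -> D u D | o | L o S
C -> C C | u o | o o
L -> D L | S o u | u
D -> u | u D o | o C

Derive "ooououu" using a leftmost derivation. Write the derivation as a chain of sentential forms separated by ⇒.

S⇒DuD⇒oCuD⇒oCCuD⇒oooCuD⇒ooououD⇒ooououu

S ⇒ DuD   [S -> D u D]
DuD ⇒ oCuD   [D -> o C]
oCuD ⇒ oCCuD   [C -> C C]
oCCuD ⇒ oooCuD   [C -> o o]
oooCuD ⇒ ooououD   [C -> u o]
ooououD ⇒ ooououu   [D -> u]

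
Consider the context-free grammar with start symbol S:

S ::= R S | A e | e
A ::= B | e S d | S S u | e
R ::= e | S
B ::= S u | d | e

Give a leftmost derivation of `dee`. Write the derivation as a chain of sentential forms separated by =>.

S=>RS=>SS=>AeS=>BeS=>deS=>dee

S => RS   [S ::= R S]
RS => SS   [R ::= S]
SS => AeS   [S ::= A e]
AeS => BeS   [A ::= B]
BeS => deS   [B ::= d]
deS => dee   [S ::= e]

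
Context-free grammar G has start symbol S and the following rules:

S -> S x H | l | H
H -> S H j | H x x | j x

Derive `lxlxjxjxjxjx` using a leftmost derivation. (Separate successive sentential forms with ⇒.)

S⇒SxH⇒SxHxH⇒lxHxH⇒lxSHjxH⇒lxSxHHjxH⇒lxlxHHjxH⇒lxlxjxHjxH⇒lxlxjxjxjxH⇒lxlxjxjxjxjx

S ⇒ SxH   [S -> S x H]
SxH ⇒ SxHxH   [S -> S x H]
SxHxH ⇒ lxHxH   [S -> l]
lxHxH ⇒ lxSHjxH   [H -> S H j]
lxSHjxH ⇒ lxSxHHjxH   [S -> S x H]
lxSxHHjxH ⇒ lxlxHHjxH   [S -> l]
lxlxHHjxH ⇒ lxlxjxHjxH   [H -> j x]
lxlxjxHjxH ⇒ lxlxjxjxjxH   [H -> j x]
lxlxjxjxjxH ⇒ lxlxjxjxjxjx   [H -> j x]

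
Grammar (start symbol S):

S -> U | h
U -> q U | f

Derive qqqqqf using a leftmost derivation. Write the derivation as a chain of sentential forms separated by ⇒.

S ⇒ U ⇒ qU ⇒ qqU ⇒ qqqU ⇒ qqqqU ⇒ qqqqqU ⇒ qqqqqf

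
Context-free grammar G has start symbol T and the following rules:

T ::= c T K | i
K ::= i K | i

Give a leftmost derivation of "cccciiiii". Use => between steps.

T => cTK => ccTKK => cccTKKK => ccccTKKKK => cccciKKKK => cccciiKKK => cccciiiKK => cccciiiiK => cccciiiii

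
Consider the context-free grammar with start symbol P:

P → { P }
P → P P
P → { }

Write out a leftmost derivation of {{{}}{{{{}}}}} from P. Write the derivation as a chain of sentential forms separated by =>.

P => {P} => {PP} => {{P}P} => {{{}}P} => {{{}}{P}} => {{{}}{{P}}} => {{{}}{{{P}}}} => {{{}}{{{{}}}}}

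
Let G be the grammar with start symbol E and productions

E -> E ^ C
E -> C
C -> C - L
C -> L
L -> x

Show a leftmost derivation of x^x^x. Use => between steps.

E => E^C => E^C^C => C^C^C => L^C^C => x^C^C => x^L^C => x^x^C => x^x^L => x^x^x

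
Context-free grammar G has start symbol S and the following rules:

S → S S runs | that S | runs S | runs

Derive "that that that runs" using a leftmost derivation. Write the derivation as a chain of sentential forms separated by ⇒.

S ⇒ that S ⇒ that that S ⇒ that that that S ⇒ that that that runs

S ⇒ that S   [S → that S]
that S ⇒ that that S   [S → that S]
that that S ⇒ that that that S   [S → that S]
that that that S ⇒ that that that runs   [S → runs]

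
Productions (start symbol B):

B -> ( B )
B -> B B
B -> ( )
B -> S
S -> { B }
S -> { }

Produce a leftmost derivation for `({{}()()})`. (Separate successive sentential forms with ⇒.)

B ⇒ (B) ⇒ (S) ⇒ ({B}) ⇒ ({BB}) ⇒ ({SB}) ⇒ ({{}B}) ⇒ ({{}BB}) ⇒ ({{}()B}) ⇒ ({{}()()})

B ⇒ (B)   [B -> ( B )]
(B) ⇒ (S)   [B -> S]
(S) ⇒ ({B})   [S -> { B }]
({B}) ⇒ ({BB})   [B -> B B]
({BB}) ⇒ ({SB})   [B -> S]
({SB}) ⇒ ({{}B})   [S -> { }]
({{}B}) ⇒ ({{}BB})   [B -> B B]
({{}BB}) ⇒ ({{}()B})   [B -> ( )]
({{}()B}) ⇒ ({{}()()})   [B -> ( )]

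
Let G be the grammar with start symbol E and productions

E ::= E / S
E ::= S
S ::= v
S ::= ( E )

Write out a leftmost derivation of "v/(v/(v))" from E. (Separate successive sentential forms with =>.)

E => E/S => S/S => v/S => v/(E) => v/(E/S) => v/(S/S) => v/(v/S) => v/(v/(E)) => v/(v/(S)) => v/(v/(v))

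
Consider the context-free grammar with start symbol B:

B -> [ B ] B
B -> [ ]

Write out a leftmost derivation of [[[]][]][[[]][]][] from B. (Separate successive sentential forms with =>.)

B=>[B]B=>[[B]B]B=>[[[]]B]B=>[[[]][]]B=>[[[]][]][B]B=>[[[]][]][[B]B]B=>[[[]][]][[[]]B]B=>[[[]][]][[[]][]]B=>[[[]][]][[[]][]][]

B => [B]B   [B -> [ B ] B]
[B]B => [[B]B]B   [B -> [ B ] B]
[[B]B]B => [[[]]B]B   [B -> [ ]]
[[[]]B]B => [[[]][]]B   [B -> [ ]]
[[[]][]]B => [[[]][]][B]B   [B -> [ B ] B]
[[[]][]][B]B => [[[]][]][[B]B]B   [B -> [ B ] B]
[[[]][]][[B]B]B => [[[]][]][[[]]B]B   [B -> [ ]]
[[[]][]][[[]]B]B => [[[]][]][[[]][]]B   [B -> [ ]]
[[[]][]][[[]][]]B => [[[]][]][[[]][]][]   [B -> [ ]]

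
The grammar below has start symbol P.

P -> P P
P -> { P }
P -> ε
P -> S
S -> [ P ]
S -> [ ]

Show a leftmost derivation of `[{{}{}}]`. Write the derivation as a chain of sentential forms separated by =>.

P => S   [P -> S]
S => [P]   [S -> [ P ]]
[P] => [PP]   [P -> P P]
[PP] => [{P}P]   [P -> { P }]
[{P}P] => [{PP}P]   [P -> P P]
[{PP}P] => [{{P}P}P]   [P -> { P }]
[{{P}P}P] => [{{}P}P]   [P -> ε]
[{{}P}P] => [{{}{P}}P]   [P -> { P }]
[{{}{P}}P] => [{{}{}}P]   [P -> ε]
[{{}{}}P] => [{{}{}}]   [P -> ε]

P => S => [P] => [PP] => [{P}P] => [{PP}P] => [{{P}P}P] => [{{}P}P] => [{{}{P}}P] => [{{}{}}P] => [{{}{}}]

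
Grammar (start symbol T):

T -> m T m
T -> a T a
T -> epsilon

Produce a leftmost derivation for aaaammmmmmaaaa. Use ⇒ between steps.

T ⇒ aTa ⇒ aaTaa ⇒ aaaTaaa ⇒ aaaaTaaaa ⇒ aaaamTmaaaa ⇒ aaaammTmmaaaa ⇒ aaaammmTmmmaaaa ⇒ aaaammmmmmaaaa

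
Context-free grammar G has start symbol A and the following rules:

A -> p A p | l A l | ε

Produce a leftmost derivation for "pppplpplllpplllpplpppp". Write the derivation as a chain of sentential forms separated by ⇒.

A ⇒ pAp ⇒ ppApp ⇒ pppAppp ⇒ ppppApppp ⇒ pppplAlpppp ⇒ pppplpAplpppp ⇒ pppplppApplpppp ⇒ pppplpplAlpplpppp ⇒ pppplppllAllpplpppp ⇒ pppplpplllAlllpplpppp ⇒ pppplpplllpAplllpplpppp ⇒ pppplpplllpplllpplpppp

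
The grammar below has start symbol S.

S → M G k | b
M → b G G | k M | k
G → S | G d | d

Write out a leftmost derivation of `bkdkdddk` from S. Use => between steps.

S => MGk => bGGGk => bGdGGk => bSdGGk => bMGkdGGk => bkGkdGGk => bkdkdGGk => bkdkddGk => bkdkdddk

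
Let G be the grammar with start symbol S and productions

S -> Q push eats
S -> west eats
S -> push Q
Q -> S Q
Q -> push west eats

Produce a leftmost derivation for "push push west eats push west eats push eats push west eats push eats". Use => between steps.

S => Q push eats => S Q push eats => Q push eats Q push eats => S Q push eats Q push eats => push Q Q push eats Q push eats => push push west eats Q push eats Q push eats => push push west eats push west eats push eats Q push eats => push push west eats push west eats push eats push west eats push eats

S => Q push eats   [S -> Q push eats]
Q push eats => S Q push eats   [Q -> S Q]
S Q push eats => Q push eats Q push eats   [S -> Q push eats]
Q push eats Q push eats => S Q push eats Q push eats   [Q -> S Q]
S Q push eats Q push eats => push Q Q push eats Q push eats   [S -> push Q]
push Q Q push eats Q push eats => push push west eats Q push eats Q push eats   [Q -> push west eats]
push push west eats Q push eats Q push eats => push push west eats push west eats push eats Q push eats   [Q -> push west eats]
push push west eats push west eats push eats Q push eats => push push west eats push west eats push eats push west eats push eats   [Q -> push west eats]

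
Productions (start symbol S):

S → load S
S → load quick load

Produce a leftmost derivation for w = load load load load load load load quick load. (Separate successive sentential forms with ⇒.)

S ⇒ load S ⇒ load load S ⇒ load load load S ⇒ load load load load S ⇒ load load load load load S ⇒ load load load load load load S ⇒ load load load load load load load quick load

S ⇒ load S   [S → load S]
load S ⇒ load load S   [S → load S]
load load S ⇒ load load load S   [S → load S]
load load load S ⇒ load load load load S   [S → load S]
load load load load S ⇒ load load load load load S   [S → load S]
load load load load load S ⇒ load load load load load load S   [S → load S]
load load load load load load S ⇒ load load load load load load load quick load   [S → load quick load]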